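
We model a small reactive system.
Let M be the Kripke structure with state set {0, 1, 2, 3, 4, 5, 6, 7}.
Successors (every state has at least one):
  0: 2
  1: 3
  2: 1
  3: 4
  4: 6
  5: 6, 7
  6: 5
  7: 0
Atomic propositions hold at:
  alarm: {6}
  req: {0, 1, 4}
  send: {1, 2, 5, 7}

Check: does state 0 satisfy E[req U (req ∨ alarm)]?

Sat(req ∨ alarm) = {0, 1, 4, 6}
E[req U (req ∨ alarm)]: least fixpoint, start Z0 = Sat((req ∨ alarm)) = {0, 1, 4, 6}, add states in Sat(req) with some successor in Z. Already a fixed point.
Sat(E[req U (req ∨ alarm)]) = {0, 1, 4, 6}
0 ∈ Sat(E[req U (req ∨ alarm)]) = {0, 1, 4, 6}, so the formula holds at 0.

Yes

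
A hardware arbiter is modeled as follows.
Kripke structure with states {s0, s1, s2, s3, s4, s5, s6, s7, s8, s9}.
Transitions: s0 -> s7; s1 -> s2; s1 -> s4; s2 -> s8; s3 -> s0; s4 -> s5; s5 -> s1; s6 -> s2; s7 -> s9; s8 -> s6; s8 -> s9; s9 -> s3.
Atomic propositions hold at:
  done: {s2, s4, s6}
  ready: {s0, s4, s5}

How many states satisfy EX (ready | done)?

5

Sat(ready | done) = {s0, s2, s4, s5, s6}
Sat(EX (ready | done)) = {s : some successor in {s0, s2, s4, s5, s6}} = {s1, s3, s4, s6, s8}
|Sat(EX (ready | done))| = |{s1, s3, s4, s6, s8}| = 5.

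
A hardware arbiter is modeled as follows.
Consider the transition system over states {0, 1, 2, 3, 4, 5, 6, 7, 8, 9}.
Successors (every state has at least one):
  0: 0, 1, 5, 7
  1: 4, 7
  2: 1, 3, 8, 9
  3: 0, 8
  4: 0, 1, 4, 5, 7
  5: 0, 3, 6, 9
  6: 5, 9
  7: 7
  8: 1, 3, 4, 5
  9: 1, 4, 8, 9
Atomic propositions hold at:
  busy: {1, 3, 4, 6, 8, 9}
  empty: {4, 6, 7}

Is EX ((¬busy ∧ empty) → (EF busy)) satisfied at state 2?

Sat(¬busy) = {0, 2, 5, 7}
Sat(¬busy ∧ empty) = {7}
EF busy: least fixpoint, start Z0 = {1, 3, 4, 6, 8, 9}, add states with some successor in Z. Z1 = {0, 1, 2, 3, 4, 5, 6, 8, 9}; fixed.
Sat(EF busy) = {0, 1, 2, 3, 4, 5, 6, 8, 9}
Sat((¬busy ∧ empty) → (EF busy)) = {0, 1, 2, 3, 4, 5, 6, 8, 9}
Sat(EX ((¬busy ∧ empty) → (EF busy))) = {s : some successor in {0, 1, 2, 3, 4, 5, 6, 8, 9}} = {0, 1, 2, 3, 4, 5, 6, 8, 9}
2 ∈ Sat(EX ((¬busy ∧ empty) → (EF busy))) = {0, 1, 2, 3, 4, 5, 6, 8, 9}, so the formula holds at 2.

Yes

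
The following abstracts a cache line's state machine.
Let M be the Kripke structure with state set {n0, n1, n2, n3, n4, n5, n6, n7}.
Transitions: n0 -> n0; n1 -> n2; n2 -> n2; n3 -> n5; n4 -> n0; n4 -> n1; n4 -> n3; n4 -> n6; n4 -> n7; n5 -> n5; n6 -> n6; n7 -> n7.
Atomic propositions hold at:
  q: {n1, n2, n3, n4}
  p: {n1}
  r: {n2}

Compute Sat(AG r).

{n2}

AG r: greatest fixpoint, start Z0 = {n2}, keep only states in Sat with every successor in Z. Already a fixed point.
Sat(AG r) = {n2}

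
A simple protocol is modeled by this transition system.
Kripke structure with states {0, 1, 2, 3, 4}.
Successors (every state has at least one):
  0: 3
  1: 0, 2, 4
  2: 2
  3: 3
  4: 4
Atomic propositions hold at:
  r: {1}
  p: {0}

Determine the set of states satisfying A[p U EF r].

EF r: least fixpoint, start Z0 = {1}, add states with some successor in Z. Already a fixed point.
Sat(EF r) = {1}
A[p U EF r]: least fixpoint, start Z0 = Sat(EF r) = {1}, add states in Sat(p) with every successor in Z. Already a fixed point.
Sat(A[p U EF r]) = {1}

{1}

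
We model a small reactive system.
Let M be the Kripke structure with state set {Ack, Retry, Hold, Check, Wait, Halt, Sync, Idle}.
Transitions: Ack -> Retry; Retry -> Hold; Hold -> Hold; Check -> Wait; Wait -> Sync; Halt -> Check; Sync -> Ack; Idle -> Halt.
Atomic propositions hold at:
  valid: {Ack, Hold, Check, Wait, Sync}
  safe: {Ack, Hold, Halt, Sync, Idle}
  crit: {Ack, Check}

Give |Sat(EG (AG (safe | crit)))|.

Sat(safe | crit) = {Ack, Hold, Check, Halt, Sync, Idle}
AG (safe | crit): greatest fixpoint, start Z0 = {Ack, Hold, Check, Halt, Sync, Idle}, keep only states in Sat with every successor in Z. Z1 = {Hold, Halt, Sync, Idle}; Z2 = {Hold, Idle}; Z3 = {Hold}; fixed.
Sat(AG (safe | crit)) = {Hold}
EG (AG (safe | crit)): greatest fixpoint, start Z0 = {Hold}, keep only states in Sat with some successor in Z. Already a fixed point.
Sat(EG (AG (safe | crit))) = {Hold}
|Sat(EG (AG (safe | crit)))| = |{Hold}| = 1.

1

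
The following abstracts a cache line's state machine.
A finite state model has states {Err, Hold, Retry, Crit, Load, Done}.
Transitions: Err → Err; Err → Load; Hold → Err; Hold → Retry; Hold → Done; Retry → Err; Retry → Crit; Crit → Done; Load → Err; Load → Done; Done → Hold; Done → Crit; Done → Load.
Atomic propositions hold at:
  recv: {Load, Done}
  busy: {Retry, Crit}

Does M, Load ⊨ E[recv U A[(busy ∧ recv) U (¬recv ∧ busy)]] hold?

Yes

Sat(busy ∧ recv) = ∅
Sat(¬recv) = {Err, Hold, Retry, Crit}
Sat(¬recv ∧ busy) = {Retry, Crit}
A[(busy ∧ recv) U (¬recv ∧ busy)]: least fixpoint, start Z0 = Sat((¬recv ∧ busy)) = {Retry, Crit}, add states in Sat(busy ∧ recv) with every successor in Z. Already a fixed point.
Sat(A[(busy ∧ recv) U (¬recv ∧ busy)]) = {Retry, Crit}
E[recv U A[(busy ∧ recv) U (¬recv ∧ busy)]]: least fixpoint, start Z0 = Sat(A[(busy ∧ recv) U (¬recv ∧ busy)]) = {Retry, Crit}, add states in Sat(recv) with some successor in Z. Z1 = {Retry, Crit, Done}; Z2 = {Retry, Crit, Load, Done}; fixed.
Sat(E[recv U A[(busy ∧ recv) U (¬recv ∧ busy)]]) = {Retry, Crit, Load, Done}
Load ∈ Sat(E[recv U A[(busy ∧ recv) U (¬recv ∧ busy)]]) = {Retry, Crit, Load, Done}, so the formula holds at Load.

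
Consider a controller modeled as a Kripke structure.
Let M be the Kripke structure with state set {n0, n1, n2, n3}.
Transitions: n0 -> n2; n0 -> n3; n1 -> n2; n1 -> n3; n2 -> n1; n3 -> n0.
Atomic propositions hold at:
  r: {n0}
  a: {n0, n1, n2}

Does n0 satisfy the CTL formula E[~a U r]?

Sat(~a) = {n3}
E[~a U r]: least fixpoint, start Z0 = Sat(r) = {n0}, add states in Sat(~a) with some successor in Z. Z1 = {n0, n3}; fixed.
Sat(E[~a U r]) = {n0, n3}
n0 ∈ Sat(E[~a U r]) = {n0, n3}, so the formula holds at n0.

Yes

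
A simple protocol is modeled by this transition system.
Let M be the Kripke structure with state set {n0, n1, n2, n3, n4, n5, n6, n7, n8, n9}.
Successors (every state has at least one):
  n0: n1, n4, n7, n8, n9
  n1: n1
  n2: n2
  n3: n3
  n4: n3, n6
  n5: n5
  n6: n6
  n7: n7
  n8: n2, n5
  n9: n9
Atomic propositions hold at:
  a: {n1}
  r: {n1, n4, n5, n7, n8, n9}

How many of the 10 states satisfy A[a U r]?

6

A[a U r]: least fixpoint, start Z0 = Sat(r) = {n1, n4, n5, n7, n8, n9}, add states in Sat(a) with every successor in Z. Already a fixed point.
Sat(A[a U r]) = {n1, n4, n5, n7, n8, n9}
|Sat(A[a U r])| = |{n1, n4, n5, n7, n8, n9}| = 6.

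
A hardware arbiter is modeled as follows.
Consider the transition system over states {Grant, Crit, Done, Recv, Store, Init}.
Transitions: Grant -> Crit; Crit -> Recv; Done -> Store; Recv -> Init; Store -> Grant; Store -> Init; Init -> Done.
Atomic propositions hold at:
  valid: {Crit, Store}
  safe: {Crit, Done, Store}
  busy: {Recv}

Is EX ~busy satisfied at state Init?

Sat(~busy) = {Grant, Crit, Done, Store, Init}
Sat(EX ~busy) = {s : some successor in {Grant, Crit, Done, Store, Init}} = {Grant, Done, Recv, Store, Init}
Init ∈ Sat(EX ~busy) = {Grant, Done, Recv, Store, Init}, so the formula holds at Init.

Yes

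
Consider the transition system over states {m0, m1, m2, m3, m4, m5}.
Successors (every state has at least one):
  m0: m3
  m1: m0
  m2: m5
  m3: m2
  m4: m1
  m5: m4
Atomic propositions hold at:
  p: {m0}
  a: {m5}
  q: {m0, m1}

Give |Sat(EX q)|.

2

Sat(EX q) = {s : some successor in {m0, m1}} = {m1, m4}
|Sat(EX q)| = |{m1, m4}| = 2.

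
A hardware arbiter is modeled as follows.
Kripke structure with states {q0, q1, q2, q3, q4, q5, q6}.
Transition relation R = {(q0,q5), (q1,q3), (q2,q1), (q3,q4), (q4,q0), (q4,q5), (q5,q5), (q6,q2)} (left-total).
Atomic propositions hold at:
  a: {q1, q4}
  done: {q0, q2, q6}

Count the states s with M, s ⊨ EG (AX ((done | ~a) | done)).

3

Sat(~a) = {q0, q2, q3, q5, q6}
Sat(done | ~a) = {q0, q2, q3, q5, q6}
Sat((done | ~a) | done) = {q0, q2, q3, q5, q6}
Sat(AX ((done | ~a) | done)) = {s : every successor in {q0, q2, q3, q5, q6}} = {q0, q1, q4, q5, q6}
EG (AX ((done | ~a) | done)): greatest fixpoint, start Z0 = {q0, q1, q4, q5, q6}, keep only states in Sat with some successor in Z. Z1 = {q0, q4, q5}; fixed.
Sat(EG (AX ((done | ~a) | done))) = {q0, q4, q5}
|Sat(EG (AX ((done | ~a) | done)))| = |{q0, q4, q5}| = 3.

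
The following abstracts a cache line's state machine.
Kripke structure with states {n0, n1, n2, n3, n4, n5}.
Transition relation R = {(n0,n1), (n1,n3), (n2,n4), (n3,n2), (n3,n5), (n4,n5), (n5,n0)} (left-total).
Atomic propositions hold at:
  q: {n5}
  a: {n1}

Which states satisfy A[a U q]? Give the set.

{n5}

A[a U q]: least fixpoint, start Z0 = Sat(q) = {n5}, add states in Sat(a) with every successor in Z. Already a fixed point.
Sat(A[a U q]) = {n5}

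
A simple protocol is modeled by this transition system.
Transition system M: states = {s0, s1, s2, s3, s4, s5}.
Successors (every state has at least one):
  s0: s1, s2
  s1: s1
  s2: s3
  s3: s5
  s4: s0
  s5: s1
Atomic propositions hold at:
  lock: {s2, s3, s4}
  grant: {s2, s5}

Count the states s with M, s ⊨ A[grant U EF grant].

5

EF grant: least fixpoint, start Z0 = {s2, s5}, add states with some successor in Z. Z1 = {s0, s2, s3, s5}; Z2 = {s0, s2, s3, s4, s5}; fixed.
Sat(EF grant) = {s0, s2, s3, s4, s5}
A[grant U EF grant]: least fixpoint, start Z0 = Sat(EF grant) = {s0, s2, s3, s4, s5}, add states in Sat(grant) with every successor in Z. Already a fixed point.
Sat(A[grant U EF grant]) = {s0, s2, s3, s4, s5}
|Sat(A[grant U EF grant])| = |{s0, s2, s3, s4, s5}| = 5.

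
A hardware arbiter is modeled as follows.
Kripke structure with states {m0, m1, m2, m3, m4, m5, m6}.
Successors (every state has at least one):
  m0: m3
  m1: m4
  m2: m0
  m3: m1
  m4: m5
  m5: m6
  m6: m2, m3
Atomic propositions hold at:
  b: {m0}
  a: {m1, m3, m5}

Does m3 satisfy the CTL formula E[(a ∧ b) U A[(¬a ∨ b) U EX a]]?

Yes

Sat(a ∧ b) = ∅
Sat(¬a) = {m0, m2, m4, m6}
Sat(¬a ∨ b) = {m0, m2, m4, m6}
Sat(EX a) = {s : some successor in {m1, m3, m5}} = {m0, m3, m4, m6}
A[(¬a ∨ b) U EX a]: least fixpoint, start Z0 = Sat(EX a) = {m0, m3, m4, m6}, add states in Sat(¬a ∨ b) with every successor in Z. Z1 = {m0, m2, m3, m4, m6}; fixed.
Sat(A[(¬a ∨ b) U EX a]) = {m0, m2, m3, m4, m6}
E[(a ∧ b) U A[(¬a ∨ b) U EX a]]: least fixpoint, start Z0 = Sat(A[(¬a ∨ b) U EX a]) = {m0, m2, m3, m4, m6}, add states in Sat(a ∧ b) with some successor in Z. Already a fixed point.
Sat(E[(a ∧ b) U A[(¬a ∨ b) U EX a]]) = {m0, m2, m3, m4, m6}
m3 ∈ Sat(E[(a ∧ b) U A[(¬a ∨ b) U EX a]]) = {m0, m2, m3, m4, m6}, so the formula holds at m3.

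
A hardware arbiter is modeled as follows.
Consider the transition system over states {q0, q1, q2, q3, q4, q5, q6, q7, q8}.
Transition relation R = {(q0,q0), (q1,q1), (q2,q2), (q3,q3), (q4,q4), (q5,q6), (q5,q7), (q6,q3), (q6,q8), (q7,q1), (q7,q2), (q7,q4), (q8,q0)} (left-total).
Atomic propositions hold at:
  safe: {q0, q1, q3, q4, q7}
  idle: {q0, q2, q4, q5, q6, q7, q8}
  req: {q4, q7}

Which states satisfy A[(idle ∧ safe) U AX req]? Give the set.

Sat(idle ∧ safe) = {q0, q4, q7}
Sat(AX req) = {s : every successor in {q4, q7}} = {q4}
A[(idle ∧ safe) U AX req]: least fixpoint, start Z0 = Sat(AX req) = {q4}, add states in Sat(idle ∧ safe) with every successor in Z. Already a fixed point.
Sat(A[(idle ∧ safe) U AX req]) = {q4}

{q4}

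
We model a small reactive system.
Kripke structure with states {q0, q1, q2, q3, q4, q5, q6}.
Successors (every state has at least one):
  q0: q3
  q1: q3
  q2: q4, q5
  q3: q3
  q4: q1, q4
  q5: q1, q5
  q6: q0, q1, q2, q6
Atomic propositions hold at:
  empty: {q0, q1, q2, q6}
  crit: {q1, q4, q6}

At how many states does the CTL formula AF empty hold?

4

AF empty: least fixpoint, start Z0 = {q0, q1, q2, q6}, add states with every successor in Z. Already a fixed point.
Sat(AF empty) = {q0, q1, q2, q6}
|Sat(AF empty)| = |{q0, q1, q2, q6}| = 4.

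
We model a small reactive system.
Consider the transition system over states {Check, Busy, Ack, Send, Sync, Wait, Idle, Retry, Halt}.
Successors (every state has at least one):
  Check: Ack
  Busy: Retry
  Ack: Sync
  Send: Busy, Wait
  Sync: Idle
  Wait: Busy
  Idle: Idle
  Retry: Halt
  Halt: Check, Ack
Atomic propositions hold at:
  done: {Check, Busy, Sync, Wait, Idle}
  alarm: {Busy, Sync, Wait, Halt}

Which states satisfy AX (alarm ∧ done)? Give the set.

Sat(alarm ∧ done) = {Busy, Sync, Wait}
Sat(AX (alarm ∧ done)) = {s : every successor in {Busy, Sync, Wait}} = {Ack, Send, Wait}

{Ack, Send, Wait}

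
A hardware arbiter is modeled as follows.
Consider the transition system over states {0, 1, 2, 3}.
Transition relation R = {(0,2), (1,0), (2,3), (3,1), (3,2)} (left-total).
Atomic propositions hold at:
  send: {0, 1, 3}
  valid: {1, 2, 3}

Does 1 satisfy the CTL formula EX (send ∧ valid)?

Sat(send ∧ valid) = {1, 3}
Sat(EX (send ∧ valid)) = {s : some successor in {1, 3}} = {2, 3}
1 ∉ Sat(EX (send ∧ valid)) = {2, 3}, so the formula does not hold at 1.

No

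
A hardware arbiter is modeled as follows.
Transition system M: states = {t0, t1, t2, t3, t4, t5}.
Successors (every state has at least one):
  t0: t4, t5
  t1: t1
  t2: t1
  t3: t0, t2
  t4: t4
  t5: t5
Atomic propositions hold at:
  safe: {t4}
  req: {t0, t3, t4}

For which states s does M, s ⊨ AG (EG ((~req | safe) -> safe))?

{t4}

Sat(~req) = {t1, t2, t5}
Sat(~req | safe) = {t1, t2, t4, t5}
Sat((~req | safe) -> safe) = {t0, t3, t4}
EG ((~req | safe) -> safe): greatest fixpoint, start Z0 = {t0, t3, t4}, keep only states in Sat with some successor in Z. Already a fixed point.
Sat(EG ((~req | safe) -> safe)) = {t0, t3, t4}
AG (EG ((~req | safe) -> safe)): greatest fixpoint, start Z0 = {t0, t3, t4}, keep only states in Sat with every successor in Z. Z1 = {t4}; fixed.
Sat(AG (EG ((~req | safe) -> safe))) = {t4}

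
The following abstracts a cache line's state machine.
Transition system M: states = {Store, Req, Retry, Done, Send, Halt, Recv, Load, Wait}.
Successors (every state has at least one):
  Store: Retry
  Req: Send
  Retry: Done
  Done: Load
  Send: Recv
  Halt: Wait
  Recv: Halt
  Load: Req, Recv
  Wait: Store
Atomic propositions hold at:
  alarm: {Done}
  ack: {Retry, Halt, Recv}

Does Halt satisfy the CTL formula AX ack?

Sat(AX ack) = {s : every successor in {Retry, Halt, Recv}} = {Store, Send, Recv}
Halt ∉ Sat(AX ack) = {Store, Send, Recv}, so the formula does not hold at Halt.

No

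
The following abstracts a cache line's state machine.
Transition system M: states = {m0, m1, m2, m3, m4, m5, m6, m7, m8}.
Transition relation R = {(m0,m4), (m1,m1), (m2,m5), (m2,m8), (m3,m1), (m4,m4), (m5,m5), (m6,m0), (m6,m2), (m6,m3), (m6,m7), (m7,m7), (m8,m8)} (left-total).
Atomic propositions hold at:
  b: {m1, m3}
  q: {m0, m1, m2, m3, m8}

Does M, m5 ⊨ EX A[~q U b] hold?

Sat(~q) = {m4, m5, m6, m7}
A[~q U b]: least fixpoint, start Z0 = Sat(b) = {m1, m3}, add states in Sat(~q) with every successor in Z. Already a fixed point.
Sat(A[~q U b]) = {m1, m3}
Sat(EX A[~q U b]) = {s : some successor in {m1, m3}} = {m1, m3, m6}
m5 ∉ Sat(EX A[~q U b]) = {m1, m3, m6}, so the formula does not hold at m5.

No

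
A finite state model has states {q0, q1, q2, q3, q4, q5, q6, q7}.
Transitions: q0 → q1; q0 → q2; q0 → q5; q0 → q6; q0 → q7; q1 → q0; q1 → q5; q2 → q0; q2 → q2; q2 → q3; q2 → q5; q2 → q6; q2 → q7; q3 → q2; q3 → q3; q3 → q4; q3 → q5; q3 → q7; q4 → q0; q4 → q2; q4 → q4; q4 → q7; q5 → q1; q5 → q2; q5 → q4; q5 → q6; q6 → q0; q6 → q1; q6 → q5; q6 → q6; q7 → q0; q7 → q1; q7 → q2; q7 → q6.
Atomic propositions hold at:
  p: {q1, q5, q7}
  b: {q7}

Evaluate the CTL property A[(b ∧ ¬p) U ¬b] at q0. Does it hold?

Sat(¬p) = {q0, q2, q3, q4, q6}
Sat(b ∧ ¬p) = ∅
Sat(¬b) = {q0, q1, q2, q3, q4, q5, q6}
A[(b ∧ ¬p) U ¬b]: least fixpoint, start Z0 = Sat(¬b) = {q0, q1, q2, q3, q4, q5, q6}, add states in Sat(b ∧ ¬p) with every successor in Z. Already a fixed point.
Sat(A[(b ∧ ¬p) U ¬b]) = {q0, q1, q2, q3, q4, q5, q6}
q0 ∈ Sat(A[(b ∧ ¬p) U ¬b]) = {q0, q1, q2, q3, q4, q5, q6}, so the formula holds at q0.

Yes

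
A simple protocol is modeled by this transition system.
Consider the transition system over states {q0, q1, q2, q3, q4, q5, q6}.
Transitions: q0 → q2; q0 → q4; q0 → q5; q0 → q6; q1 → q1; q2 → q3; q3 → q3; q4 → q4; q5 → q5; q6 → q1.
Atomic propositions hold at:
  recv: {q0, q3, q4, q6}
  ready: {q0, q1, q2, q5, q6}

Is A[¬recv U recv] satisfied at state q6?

Sat(¬recv) = {q1, q2, q5}
A[¬recv U recv]: least fixpoint, start Z0 = Sat(recv) = {q0, q3, q4, q6}, add states in Sat(¬recv) with every successor in Z. Z1 = {q0, q2, q3, q4, q6}; fixed.
Sat(A[¬recv U recv]) = {q0, q2, q3, q4, q6}
q6 ∈ Sat(A[¬recv U recv]) = {q0, q2, q3, q4, q6}, so the formula holds at q6.

Yes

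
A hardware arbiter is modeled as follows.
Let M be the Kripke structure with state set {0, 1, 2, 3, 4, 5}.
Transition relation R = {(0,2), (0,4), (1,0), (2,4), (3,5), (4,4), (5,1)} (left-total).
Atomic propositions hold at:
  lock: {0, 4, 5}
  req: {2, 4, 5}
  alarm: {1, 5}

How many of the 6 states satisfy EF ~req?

Sat(~req) = {0, 1, 3}
EF ~req: least fixpoint, start Z0 = {0, 1, 3}, add states with some successor in Z. Z1 = {0, 1, 3, 5}; fixed.
Sat(EF ~req) = {0, 1, 3, 5}
|Sat(EF ~req)| = |{0, 1, 3, 5}| = 4.

4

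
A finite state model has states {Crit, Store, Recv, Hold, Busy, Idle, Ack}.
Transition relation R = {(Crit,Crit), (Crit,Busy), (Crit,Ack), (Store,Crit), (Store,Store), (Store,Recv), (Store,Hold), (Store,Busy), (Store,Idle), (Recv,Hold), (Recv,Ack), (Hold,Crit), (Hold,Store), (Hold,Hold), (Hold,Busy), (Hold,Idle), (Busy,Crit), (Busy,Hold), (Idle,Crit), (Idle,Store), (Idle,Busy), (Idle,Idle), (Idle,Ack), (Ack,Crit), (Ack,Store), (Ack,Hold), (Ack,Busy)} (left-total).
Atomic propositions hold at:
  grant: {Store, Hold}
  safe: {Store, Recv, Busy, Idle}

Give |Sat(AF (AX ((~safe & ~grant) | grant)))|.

2

Sat(~safe) = {Crit, Hold, Ack}
Sat(~grant) = {Crit, Recv, Busy, Idle, Ack}
Sat(~safe & ~grant) = {Crit, Ack}
Sat((~safe & ~grant) | grant) = {Crit, Store, Hold, Ack}
Sat(AX ((~safe & ~grant) | grant)) = {s : every successor in {Crit, Store, Hold, Ack}} = {Recv, Busy}
AF (AX ((~safe & ~grant) | grant)): least fixpoint, start Z0 = {Recv, Busy}, add states with every successor in Z. Already a fixed point.
Sat(AF (AX ((~safe & ~grant) | grant))) = {Recv, Busy}
|Sat(AF (AX ((~safe & ~grant) | grant)))| = |{Recv, Busy}| = 2.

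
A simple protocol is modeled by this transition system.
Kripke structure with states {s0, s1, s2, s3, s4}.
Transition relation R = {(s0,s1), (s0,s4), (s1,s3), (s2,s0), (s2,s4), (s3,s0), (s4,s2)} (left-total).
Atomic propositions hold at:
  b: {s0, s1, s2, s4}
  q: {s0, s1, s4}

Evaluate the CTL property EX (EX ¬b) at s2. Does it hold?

Sat(¬b) = {s3}
Sat(EX ¬b) = {s : some successor in {s3}} = {s1}
Sat(EX (EX ¬b)) = {s : some successor in {s1}} = {s0}
s2 ∉ Sat(EX (EX ¬b)) = {s0}, so the formula does not hold at s2.

No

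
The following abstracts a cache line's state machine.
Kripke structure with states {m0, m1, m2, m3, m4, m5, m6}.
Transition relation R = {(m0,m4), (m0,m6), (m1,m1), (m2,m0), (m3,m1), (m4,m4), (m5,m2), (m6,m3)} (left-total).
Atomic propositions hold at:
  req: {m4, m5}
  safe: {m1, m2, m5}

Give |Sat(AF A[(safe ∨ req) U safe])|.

5

Sat(safe ∨ req) = {m1, m2, m4, m5}
A[(safe ∨ req) U safe]: least fixpoint, start Z0 = Sat(safe) = {m1, m2, m5}, add states in Sat(safe ∨ req) with every successor in Z. Already a fixed point.
Sat(A[(safe ∨ req) U safe]) = {m1, m2, m5}
AF A[(safe ∨ req) U safe]: least fixpoint, start Z0 = {m1, m2, m5}, add states with every successor in Z. Z1 = {m1, m2, m3, m5}; Z2 = {m1, m2, m3, m5, m6}; fixed.
Sat(AF A[(safe ∨ req) U safe]) = {m1, m2, m3, m5, m6}
|Sat(AF A[(safe ∨ req) U safe])| = |{m1, m2, m3, m5, m6}| = 5.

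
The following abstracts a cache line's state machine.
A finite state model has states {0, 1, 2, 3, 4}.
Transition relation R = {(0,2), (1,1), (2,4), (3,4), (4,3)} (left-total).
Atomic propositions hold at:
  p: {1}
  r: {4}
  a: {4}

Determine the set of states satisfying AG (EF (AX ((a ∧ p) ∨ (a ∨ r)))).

Sat(a ∧ p) = ∅
Sat(a ∨ r) = {4}
Sat((a ∧ p) ∨ (a ∨ r)) = {4}
Sat(AX ((a ∧ p) ∨ (a ∨ r))) = {s : every successor in {4}} = {2, 3}
EF (AX ((a ∧ p) ∨ (a ∨ r))): least fixpoint, start Z0 = {2, 3}, add states with some successor in Z. Z1 = {0, 2, 3, 4}; fixed.
Sat(EF (AX ((a ∧ p) ∨ (a ∨ r)))) = {0, 2, 3, 4}
AG (EF (AX ((a ∧ p) ∨ (a ∨ r)))): greatest fixpoint, start Z0 = {0, 2, 3, 4}, keep only states in Sat with every successor in Z. Already a fixed point.
Sat(AG (EF (AX ((a ∧ p) ∨ (a ∨ r))))) = {0, 2, 3, 4}

{0, 2, 3, 4}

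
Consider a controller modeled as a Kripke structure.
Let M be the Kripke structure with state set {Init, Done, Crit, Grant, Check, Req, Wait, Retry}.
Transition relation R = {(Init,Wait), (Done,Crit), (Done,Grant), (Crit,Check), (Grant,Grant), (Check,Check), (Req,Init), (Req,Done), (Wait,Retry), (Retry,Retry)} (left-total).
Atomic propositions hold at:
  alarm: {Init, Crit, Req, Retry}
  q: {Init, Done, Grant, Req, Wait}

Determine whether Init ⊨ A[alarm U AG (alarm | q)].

Sat(alarm | q) = {Init, Done, Crit, Grant, Req, Wait, Retry}
AG (alarm | q): greatest fixpoint, start Z0 = {Init, Done, Crit, Grant, Req, Wait, Retry}, keep only states in Sat with every successor in Z. Z1 = {Init, Done, Grant, Req, Wait, Retry}; Z2 = {Init, Grant, Req, Wait, Retry}; Z3 = {Init, Grant, Wait, Retry}; fixed.
Sat(AG (alarm | q)) = {Init, Grant, Wait, Retry}
A[alarm U AG (alarm | q)]: least fixpoint, start Z0 = Sat(AG (alarm | q)) = {Init, Grant, Wait, Retry}, add states in Sat(alarm) with every successor in Z. Already a fixed point.
Sat(A[alarm U AG (alarm | q)]) = {Init, Grant, Wait, Retry}
Init ∈ Sat(A[alarm U AG (alarm | q)]) = {Init, Grant, Wait, Retry}, so the formula holds at Init.

Yes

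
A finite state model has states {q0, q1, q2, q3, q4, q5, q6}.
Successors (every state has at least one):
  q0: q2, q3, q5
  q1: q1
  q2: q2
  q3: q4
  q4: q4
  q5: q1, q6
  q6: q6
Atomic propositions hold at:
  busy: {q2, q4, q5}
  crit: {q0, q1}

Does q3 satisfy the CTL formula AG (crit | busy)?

No

Sat(crit | busy) = {q0, q1, q2, q4, q5}
AG (crit | busy): greatest fixpoint, start Z0 = {q0, q1, q2, q4, q5}, keep only states in Sat with every successor in Z. Z1 = {q1, q2, q4}; fixed.
Sat(AG (crit | busy)) = {q1, q2, q4}
q3 ∉ Sat(AG (crit | busy)) = {q1, q2, q4}, so the formula does not hold at q3.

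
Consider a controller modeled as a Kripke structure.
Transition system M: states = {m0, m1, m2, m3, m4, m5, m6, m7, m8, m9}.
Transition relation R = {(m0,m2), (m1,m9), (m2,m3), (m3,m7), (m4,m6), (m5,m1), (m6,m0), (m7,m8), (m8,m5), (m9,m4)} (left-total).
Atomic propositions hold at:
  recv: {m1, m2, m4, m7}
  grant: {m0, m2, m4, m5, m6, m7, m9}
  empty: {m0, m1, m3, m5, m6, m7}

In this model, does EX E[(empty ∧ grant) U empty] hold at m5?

Yes

Sat(empty ∧ grant) = {m0, m5, m6, m7}
E[(empty ∧ grant) U empty]: least fixpoint, start Z0 = Sat(empty) = {m0, m1, m3, m5, m6, m7}, add states in Sat(empty ∧ grant) with some successor in Z. Already a fixed point.
Sat(E[(empty ∧ grant) U empty]) = {m0, m1, m3, m5, m6, m7}
Sat(EX E[(empty ∧ grant) U empty]) = {s : some successor in {m0, m1, m3, m5, m6, m7}} = {m2, m3, m4, m5, m6, m8}
m5 ∈ Sat(EX E[(empty ∧ grant) U empty]) = {m2, m3, m4, m5, m6, m8}, so the formula holds at m5.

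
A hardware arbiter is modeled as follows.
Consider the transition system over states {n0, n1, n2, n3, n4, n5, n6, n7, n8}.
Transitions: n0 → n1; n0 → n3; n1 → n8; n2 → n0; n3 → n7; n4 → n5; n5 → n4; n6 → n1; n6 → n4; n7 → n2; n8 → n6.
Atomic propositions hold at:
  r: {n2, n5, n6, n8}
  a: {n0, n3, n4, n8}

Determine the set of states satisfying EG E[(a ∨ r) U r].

{n4, n5, n6, n8}

Sat(a ∨ r) = {n0, n2, n3, n4, n5, n6, n8}
E[(a ∨ r) U r]: least fixpoint, start Z0 = Sat(r) = {n2, n5, n6, n8}, add states in Sat(a ∨ r) with some successor in Z. Z1 = {n2, n4, n5, n6, n8}; fixed.
Sat(E[(a ∨ r) U r]) = {n2, n4, n5, n6, n8}
EG E[(a ∨ r) U r]: greatest fixpoint, start Z0 = {n2, n4, n5, n6, n8}, keep only states in Sat with some successor in Z. Z1 = {n4, n5, n6, n8}; fixed.
Sat(EG E[(a ∨ r) U r]) = {n4, n5, n6, n8}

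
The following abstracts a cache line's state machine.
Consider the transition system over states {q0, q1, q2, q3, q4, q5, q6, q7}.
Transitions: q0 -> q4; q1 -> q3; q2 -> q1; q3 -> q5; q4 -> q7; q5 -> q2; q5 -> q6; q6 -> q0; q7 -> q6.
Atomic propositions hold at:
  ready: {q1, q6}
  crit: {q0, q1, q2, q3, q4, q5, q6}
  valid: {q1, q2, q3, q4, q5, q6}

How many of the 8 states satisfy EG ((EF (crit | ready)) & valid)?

Sat(crit | ready) = {q0, q1, q2, q3, q4, q5, q6}
EF (crit | ready): least fixpoint, start Z0 = {q0, q1, q2, q3, q4, q5, q6}, add states with some successor in Z. Z1 = {q0, q1, q2, q3, q4, q5, q6, q7}; fixed.
Sat(EF (crit | ready)) = {q0, q1, q2, q3, q4, q5, q6, q7}
Sat((EF (crit | ready)) & valid) = {q1, q2, q3, q4, q5, q6}
EG ((EF (crit | ready)) & valid): greatest fixpoint, start Z0 = {q1, q2, q3, q4, q5, q6}, keep only states in Sat with some successor in Z. Z1 = {q1, q2, q3, q5}; fixed.
Sat(EG ((EF (crit | ready)) & valid)) = {q1, q2, q3, q5}
|Sat(EG ((EF (crit | ready)) & valid))| = |{q1, q2, q3, q5}| = 4.

4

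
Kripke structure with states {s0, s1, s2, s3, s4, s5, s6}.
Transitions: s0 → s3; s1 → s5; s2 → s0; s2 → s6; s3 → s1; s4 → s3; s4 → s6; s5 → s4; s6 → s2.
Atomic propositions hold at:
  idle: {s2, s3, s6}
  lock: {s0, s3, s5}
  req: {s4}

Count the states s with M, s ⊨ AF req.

5

AF req: least fixpoint, start Z0 = {s4}, add states with every successor in Z. Z1 = {s4, s5}; Z2 = {s1, s4, s5}; Z3 = {s1, s3, s4, s5}; Z4 = {s0, s1, s3, s4, s5}; fixed.
Sat(AF req) = {s0, s1, s3, s4, s5}
|Sat(AF req)| = |{s0, s1, s3, s4, s5}| = 5.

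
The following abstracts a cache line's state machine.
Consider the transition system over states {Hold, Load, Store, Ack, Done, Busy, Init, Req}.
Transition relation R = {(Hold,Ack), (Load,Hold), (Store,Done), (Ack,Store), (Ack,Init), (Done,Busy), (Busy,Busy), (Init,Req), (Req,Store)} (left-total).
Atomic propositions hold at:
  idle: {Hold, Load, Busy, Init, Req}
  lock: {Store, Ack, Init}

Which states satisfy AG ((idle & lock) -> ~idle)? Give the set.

Sat(idle & lock) = {Init}
Sat(~idle) = {Store, Ack, Done}
Sat((idle & lock) -> ~idle) = {Hold, Load, Store, Ack, Done, Busy, Req}
AG ((idle & lock) -> ~idle): greatest fixpoint, start Z0 = {Hold, Load, Store, Ack, Done, Busy, Req}, keep only states in Sat with every successor in Z. Z1 = {Hold, Load, Store, Done, Busy, Req}; Z2 = {Load, Store, Done, Busy, Req}; Z3 = {Store, Done, Busy, Req}; fixed.
Sat(AG ((idle & lock) -> ~idle)) = {Store, Done, Busy, Req}

{Store, Done, Busy, Req}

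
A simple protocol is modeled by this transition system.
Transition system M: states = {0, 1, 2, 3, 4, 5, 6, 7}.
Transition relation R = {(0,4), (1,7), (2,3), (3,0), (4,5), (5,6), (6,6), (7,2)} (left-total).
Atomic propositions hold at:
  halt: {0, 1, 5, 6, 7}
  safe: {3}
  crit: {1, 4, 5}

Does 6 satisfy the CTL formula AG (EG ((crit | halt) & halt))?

Sat(crit | halt) = {0, 1, 4, 5, 6, 7}
Sat((crit | halt) & halt) = {0, 1, 5, 6, 7}
EG ((crit | halt) & halt): greatest fixpoint, start Z0 = {0, 1, 5, 6, 7}, keep only states in Sat with some successor in Z. Z1 = {1, 5, 6}; Z2 = {5, 6}; fixed.
Sat(EG ((crit | halt) & halt)) = {5, 6}
AG (EG ((crit | halt) & halt)): greatest fixpoint, start Z0 = {5, 6}, keep only states in Sat with every successor in Z. Already a fixed point.
Sat(AG (EG ((crit | halt) & halt))) = {5, 6}
6 ∈ Sat(AG (EG ((crit | halt) & halt))) = {5, 6}, so the formula holds at 6.

Yes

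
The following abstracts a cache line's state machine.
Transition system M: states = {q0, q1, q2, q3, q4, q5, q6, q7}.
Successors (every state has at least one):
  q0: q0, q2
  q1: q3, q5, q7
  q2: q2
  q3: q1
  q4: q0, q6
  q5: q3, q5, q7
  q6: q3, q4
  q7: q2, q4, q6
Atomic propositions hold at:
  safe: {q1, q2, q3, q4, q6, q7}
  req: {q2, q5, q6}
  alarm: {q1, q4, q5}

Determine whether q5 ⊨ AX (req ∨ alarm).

Sat(req ∨ alarm) = {q1, q2, q4, q5, q6}
Sat(AX (req ∨ alarm)) = {s : every successor in {q1, q2, q4, q5, q6}} = {q2, q3, q7}
q5 ∉ Sat(AX (req ∨ alarm)) = {q2, q3, q7}, so the formula does not hold at q5.

No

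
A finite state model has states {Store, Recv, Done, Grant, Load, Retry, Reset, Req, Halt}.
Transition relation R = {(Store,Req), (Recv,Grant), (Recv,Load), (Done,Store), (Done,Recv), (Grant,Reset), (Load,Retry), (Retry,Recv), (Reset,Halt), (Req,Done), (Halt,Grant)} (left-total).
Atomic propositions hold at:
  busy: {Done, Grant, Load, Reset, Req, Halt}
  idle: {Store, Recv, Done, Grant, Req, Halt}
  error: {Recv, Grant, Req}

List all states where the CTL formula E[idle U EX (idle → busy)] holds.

{Store, Recv, Done, Grant, Load, Reset, Req, Halt}

Sat(idle → busy) = {Done, Grant, Load, Retry, Reset, Req, Halt}
Sat(EX (idle → busy)) = {s : some successor in {Done, Grant, Load, Retry, Reset, Req, Halt}} = {Store, Recv, Grant, Load, Reset, Req, Halt}
E[idle U EX (idle → busy)]: least fixpoint, start Z0 = Sat(EX (idle → busy)) = {Store, Recv, Grant, Load, Reset, Req, Halt}, add states in Sat(idle) with some successor in Z. Z1 = {Store, Recv, Done, Grant, Load, Reset, Req, Halt}; fixed.
Sat(E[idle U EX (idle → busy)]) = {Store, Recv, Done, Grant, Load, Reset, Req, Halt}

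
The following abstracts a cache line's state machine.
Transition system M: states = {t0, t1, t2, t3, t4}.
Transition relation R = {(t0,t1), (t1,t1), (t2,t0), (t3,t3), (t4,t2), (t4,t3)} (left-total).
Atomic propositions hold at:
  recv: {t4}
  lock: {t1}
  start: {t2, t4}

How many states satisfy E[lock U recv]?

1

E[lock U recv]: least fixpoint, start Z0 = Sat(recv) = {t4}, add states in Sat(lock) with some successor in Z. Already a fixed point.
Sat(E[lock U recv]) = {t4}
|Sat(E[lock U recv])| = |{t4}| = 1.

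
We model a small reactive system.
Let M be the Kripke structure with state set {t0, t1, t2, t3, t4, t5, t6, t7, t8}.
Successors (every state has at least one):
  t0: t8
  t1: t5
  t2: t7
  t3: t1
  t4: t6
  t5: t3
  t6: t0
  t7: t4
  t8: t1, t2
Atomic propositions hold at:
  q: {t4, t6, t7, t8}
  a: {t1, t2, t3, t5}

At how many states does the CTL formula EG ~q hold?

3

Sat(~q) = {t0, t1, t2, t3, t5}
EG ~q: greatest fixpoint, start Z0 = {t0, t1, t2, t3, t5}, keep only states in Sat with some successor in Z. Z1 = {t1, t3, t5}; fixed.
Sat(EG ~q) = {t1, t3, t5}
|Sat(EG ~q)| = |{t1, t3, t5}| = 3.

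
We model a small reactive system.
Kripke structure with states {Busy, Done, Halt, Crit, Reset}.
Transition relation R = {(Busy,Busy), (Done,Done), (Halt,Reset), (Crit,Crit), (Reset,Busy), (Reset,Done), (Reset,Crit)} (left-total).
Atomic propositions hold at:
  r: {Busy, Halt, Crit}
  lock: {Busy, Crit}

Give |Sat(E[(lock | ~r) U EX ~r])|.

3

Sat(~r) = {Done, Reset}
Sat(lock | ~r) = {Busy, Done, Crit, Reset}
Sat(EX ~r) = {s : some successor in {Done, Reset}} = {Done, Halt, Reset}
E[(lock | ~r) U EX ~r]: least fixpoint, start Z0 = Sat(EX ~r) = {Done, Halt, Reset}, add states in Sat(lock | ~r) with some successor in Z. Already a fixed point.
Sat(E[(lock | ~r) U EX ~r]) = {Done, Halt, Reset}
|Sat(E[(lock | ~r) U EX ~r])| = |{Done, Halt, Reset}| = 3.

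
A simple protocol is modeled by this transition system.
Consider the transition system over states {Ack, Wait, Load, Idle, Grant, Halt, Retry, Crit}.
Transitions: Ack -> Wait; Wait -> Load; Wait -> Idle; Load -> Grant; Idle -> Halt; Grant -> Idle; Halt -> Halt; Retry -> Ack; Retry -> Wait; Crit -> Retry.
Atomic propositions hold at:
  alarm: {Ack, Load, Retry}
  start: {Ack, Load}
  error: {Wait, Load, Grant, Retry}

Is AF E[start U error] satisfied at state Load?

E[start U error]: least fixpoint, start Z0 = Sat(error) = {Wait, Load, Grant, Retry}, add states in Sat(start) with some successor in Z. Z1 = {Ack, Wait, Load, Grant, Retry}; fixed.
Sat(E[start U error]) = {Ack, Wait, Load, Grant, Retry}
AF E[start U error]: least fixpoint, start Z0 = {Ack, Wait, Load, Grant, Retry}, add states with every successor in Z. Z1 = {Ack, Wait, Load, Grant, Retry, Crit}; fixed.
Sat(AF E[start U error]) = {Ack, Wait, Load, Grant, Retry, Crit}
Load ∈ Sat(AF E[start U error]) = {Ack, Wait, Load, Grant, Retry, Crit}, so the formula holds at Load.

Yes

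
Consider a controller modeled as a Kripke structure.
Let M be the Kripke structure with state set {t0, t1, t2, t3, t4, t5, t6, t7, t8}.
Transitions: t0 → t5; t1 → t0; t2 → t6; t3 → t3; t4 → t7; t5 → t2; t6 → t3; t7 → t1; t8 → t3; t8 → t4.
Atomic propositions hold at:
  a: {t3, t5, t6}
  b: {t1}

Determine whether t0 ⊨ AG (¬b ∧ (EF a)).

Sat(¬b) = {t0, t2, t3, t4, t5, t6, t7, t8}
EF a: least fixpoint, start Z0 = {t3, t5, t6}, add states with some successor in Z. Z1 = {t0, t2, t3, t5, t6, t8}; Z2 = {t0, t1, t2, t3, t5, t6, t8}; Z3 = {t0, t1, t2, t3, t5, t6, t7, t8}; Z4 = {t0, t1, t2, t3, t4, t5, t6, t7, t8}; fixed.
Sat(EF a) = {t0, t1, t2, t3, t4, t5, t6, t7, t8}
Sat(¬b ∧ (EF a)) = {t0, t2, t3, t4, t5, t6, t7, t8}
AG (¬b ∧ (EF a)): greatest fixpoint, start Z0 = {t0, t2, t3, t4, t5, t6, t7, t8}, keep only states in Sat with every successor in Z. Z1 = {t0, t2, t3, t4, t5, t6, t8}; Z2 = {t0, t2, t3, t5, t6, t8}; Z3 = {t0, t2, t3, t5, t6}; fixed.
Sat(AG (¬b ∧ (EF a))) = {t0, t2, t3, t5, t6}
t0 ∈ Sat(AG (¬b ∧ (EF a))) = {t0, t2, t3, t5, t6}, so the formula holds at t0.

Yes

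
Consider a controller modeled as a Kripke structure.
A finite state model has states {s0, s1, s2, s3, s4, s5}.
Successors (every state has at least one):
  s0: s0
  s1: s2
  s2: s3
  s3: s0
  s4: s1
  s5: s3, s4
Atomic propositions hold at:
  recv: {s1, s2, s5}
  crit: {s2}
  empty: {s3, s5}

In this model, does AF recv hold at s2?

Yes

AF recv: least fixpoint, start Z0 = {s1, s2, s5}, add states with every successor in Z. Z1 = {s1, s2, s4, s5}; fixed.
Sat(AF recv) = {s1, s2, s4, s5}
s2 ∈ Sat(AF recv) = {s1, s2, s4, s5}, so the formula holds at s2.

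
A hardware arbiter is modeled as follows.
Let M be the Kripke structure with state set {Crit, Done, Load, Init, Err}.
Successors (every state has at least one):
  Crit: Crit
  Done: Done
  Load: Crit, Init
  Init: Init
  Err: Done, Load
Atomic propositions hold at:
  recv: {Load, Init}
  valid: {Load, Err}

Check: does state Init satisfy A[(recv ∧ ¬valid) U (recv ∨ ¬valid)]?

Yes

Sat(¬valid) = {Crit, Done, Init}
Sat(recv ∧ ¬valid) = {Init}
Sat(recv ∨ ¬valid) = {Crit, Done, Load, Init}
A[(recv ∧ ¬valid) U (recv ∨ ¬valid)]: least fixpoint, start Z0 = Sat((recv ∨ ¬valid)) = {Crit, Done, Load, Init}, add states in Sat(recv ∧ ¬valid) with every successor in Z. Already a fixed point.
Sat(A[(recv ∧ ¬valid) U (recv ∨ ¬valid)]) = {Crit, Done, Load, Init}
Init ∈ Sat(A[(recv ∧ ¬valid) U (recv ∨ ¬valid)]) = {Crit, Done, Load, Init}, so the formula holds at Init.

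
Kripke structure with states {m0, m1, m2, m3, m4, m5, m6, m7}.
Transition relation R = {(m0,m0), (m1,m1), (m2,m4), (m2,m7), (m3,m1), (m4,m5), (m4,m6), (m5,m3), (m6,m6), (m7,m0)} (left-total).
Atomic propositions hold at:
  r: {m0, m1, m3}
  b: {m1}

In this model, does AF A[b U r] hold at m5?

Yes

A[b U r]: least fixpoint, start Z0 = Sat(r) = {m0, m1, m3}, add states in Sat(b) with every successor in Z. Already a fixed point.
Sat(A[b U r]) = {m0, m1, m3}
AF A[b U r]: least fixpoint, start Z0 = {m0, m1, m3}, add states with every successor in Z. Z1 = {m0, m1, m3, m5, m7}; fixed.
Sat(AF A[b U r]) = {m0, m1, m3, m5, m7}
m5 ∈ Sat(AF A[b U r]) = {m0, m1, m3, m5, m7}, so the formula holds at m5.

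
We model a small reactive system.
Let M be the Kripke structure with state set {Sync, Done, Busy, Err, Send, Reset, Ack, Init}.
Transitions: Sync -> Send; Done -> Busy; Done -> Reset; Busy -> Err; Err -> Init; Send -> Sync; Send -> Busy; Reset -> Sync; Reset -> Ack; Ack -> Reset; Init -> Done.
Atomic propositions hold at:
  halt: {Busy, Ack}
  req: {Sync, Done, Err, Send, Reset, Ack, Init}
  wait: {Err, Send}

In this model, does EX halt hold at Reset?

Yes

Sat(EX halt) = {s : some successor in {Busy, Ack}} = {Done, Send, Reset}
Reset ∈ Sat(EX halt) = {Done, Send, Reset}, so the formula holds at Reset.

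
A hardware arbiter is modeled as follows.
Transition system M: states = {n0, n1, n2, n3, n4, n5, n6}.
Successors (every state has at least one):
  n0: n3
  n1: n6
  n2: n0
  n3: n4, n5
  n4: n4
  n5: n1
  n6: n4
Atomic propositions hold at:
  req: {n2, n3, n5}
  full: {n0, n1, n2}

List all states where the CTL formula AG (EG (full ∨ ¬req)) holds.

{n1, n4, n6}

Sat(¬req) = {n0, n1, n4, n6}
Sat(full ∨ ¬req) = {n0, n1, n2, n4, n6}
EG (full ∨ ¬req): greatest fixpoint, start Z0 = {n0, n1, n2, n4, n6}, keep only states in Sat with some successor in Z. Z1 = {n1, n2, n4, n6}; Z2 = {n1, n4, n6}; fixed.
Sat(EG (full ∨ ¬req)) = {n1, n4, n6}
AG (EG (full ∨ ¬req)): greatest fixpoint, start Z0 = {n1, n4, n6}, keep only states in Sat with every successor in Z. Already a fixed point.
Sat(AG (EG (full ∨ ¬req))) = {n1, n4, n6}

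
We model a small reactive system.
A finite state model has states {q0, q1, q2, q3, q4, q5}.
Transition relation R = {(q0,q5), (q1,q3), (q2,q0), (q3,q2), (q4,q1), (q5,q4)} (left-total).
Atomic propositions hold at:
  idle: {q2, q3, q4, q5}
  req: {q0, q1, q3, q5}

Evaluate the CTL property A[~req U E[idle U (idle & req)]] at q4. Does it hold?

Sat(~req) = {q2, q4}
Sat(idle & req) = {q3, q5}
E[idle U (idle & req)]: least fixpoint, start Z0 = Sat((idle & req)) = {q3, q5}, add states in Sat(idle) with some successor in Z. Already a fixed point.
Sat(E[idle U (idle & req)]) = {q3, q5}
A[~req U E[idle U (idle & req)]]: least fixpoint, start Z0 = Sat(E[idle U (idle & req)]) = {q3, q5}, add states in Sat(~req) with every successor in Z. Already a fixed point.
Sat(A[~req U E[idle U (idle & req)]]) = {q3, q5}
q4 ∉ Sat(A[~req U E[idle U (idle & req)]]) = {q3, q5}, so the formula does not hold at q4.

No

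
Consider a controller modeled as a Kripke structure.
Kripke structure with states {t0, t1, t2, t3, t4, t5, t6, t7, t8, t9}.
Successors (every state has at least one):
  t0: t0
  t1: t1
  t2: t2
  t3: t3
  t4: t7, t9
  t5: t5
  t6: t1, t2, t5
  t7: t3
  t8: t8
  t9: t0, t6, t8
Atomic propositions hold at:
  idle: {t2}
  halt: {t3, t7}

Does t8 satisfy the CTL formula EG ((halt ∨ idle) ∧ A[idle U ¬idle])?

Sat(halt ∨ idle) = {t2, t3, t7}
Sat(¬idle) = {t0, t1, t3, t4, t5, t6, t7, t8, t9}
A[idle U ¬idle]: least fixpoint, start Z0 = Sat(¬idle) = {t0, t1, t3, t4, t5, t6, t7, t8, t9}, add states in Sat(idle) with every successor in Z. Already a fixed point.
Sat(A[idle U ¬idle]) = {t0, t1, t3, t4, t5, t6, t7, t8, t9}
Sat((halt ∨ idle) ∧ A[idle U ¬idle]) = {t3, t7}
EG ((halt ∨ idle) ∧ A[idle U ¬idle]): greatest fixpoint, start Z0 = {t3, t7}, keep only states in Sat with some successor in Z. Already a fixed point.
Sat(EG ((halt ∨ idle) ∧ A[idle U ¬idle])) = {t3, t7}
t8 ∉ Sat(EG ((halt ∨ idle) ∧ A[idle U ¬idle])) = {t3, t7}, so the formula does not hold at t8.

No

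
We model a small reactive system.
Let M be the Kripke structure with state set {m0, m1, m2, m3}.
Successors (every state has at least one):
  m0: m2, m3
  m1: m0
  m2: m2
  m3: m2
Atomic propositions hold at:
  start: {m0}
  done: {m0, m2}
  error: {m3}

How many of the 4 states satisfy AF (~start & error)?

1

Sat(~start) = {m1, m2, m3}
Sat(~start & error) = {m3}
AF (~start & error): least fixpoint, start Z0 = {m3}, add states with every successor in Z. Already a fixed point.
Sat(AF (~start & error)) = {m3}
|Sat(AF (~start & error))| = |{m3}| = 1.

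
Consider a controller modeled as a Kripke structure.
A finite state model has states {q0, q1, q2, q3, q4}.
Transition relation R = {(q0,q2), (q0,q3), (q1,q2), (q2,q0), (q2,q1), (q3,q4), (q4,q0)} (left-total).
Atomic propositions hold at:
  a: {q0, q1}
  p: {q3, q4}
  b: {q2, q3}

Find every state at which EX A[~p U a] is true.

Sat(~p) = {q0, q1, q2}
A[~p U a]: least fixpoint, start Z0 = Sat(a) = {q0, q1}, add states in Sat(~p) with every successor in Z. Z1 = {q0, q1, q2}; fixed.
Sat(A[~p U a]) = {q0, q1, q2}
Sat(EX A[~p U a]) = {s : some successor in {q0, q1, q2}} = {q0, q1, q2, q4}

{q0, q1, q2, q4}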